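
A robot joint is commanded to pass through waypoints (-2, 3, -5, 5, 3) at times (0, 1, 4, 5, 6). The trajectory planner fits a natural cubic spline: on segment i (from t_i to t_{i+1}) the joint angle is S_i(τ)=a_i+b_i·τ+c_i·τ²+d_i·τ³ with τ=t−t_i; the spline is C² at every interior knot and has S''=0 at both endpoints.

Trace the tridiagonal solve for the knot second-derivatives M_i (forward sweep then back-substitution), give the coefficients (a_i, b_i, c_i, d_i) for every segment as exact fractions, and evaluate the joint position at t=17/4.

Δ: Δ0=5, Δ1=-8/3, Δ2=10, Δ3=-2
row 1: diag=8, rhs=-46; c'=3/8, d'=-23/4
row 2: denom=8−3·3/8=55/8; d'=(76−3·-23/4)/(55/8)=746/55
row 3: denom=4−1·8/55=212/55; d'=(-72−1·746/55)/(212/55)=-2353/106
back: M3=-2353/106
back: M2=746/55−8/55·-2353/106=890/53
back: M1=-23/4−3/8·890/53=-1277/106
M: M0=0, M1=-1277/106, M2=890/53, M3=-2353/106, M4=0
seg 0: a=-2, c=M0/2=0, d=(M1−M0)/(6·1)=-1277/636, b=Δ0−h0·(2M0+M1)/6=4457/636
seg 1: a=3, c=M1/2=-1277/212, d=(M2−M1)/(6·3)=1019/636, b=Δ1−h1·(2M1+M2)/6=313/318
seg 2: a=-5, c=M2/2=445/53, d=(M3−M2)/(6·1)=-4133/636, b=Δ2−h2·(2M2+M3)/6=5153/636
seg 3: a=5, c=M3/2=-2353/212, d=(M4−M3)/(6·1)=2353/636, b=Δ3−h3·(2M3+M4)/6=1717/318
t_q=17/4 → seg 2, τ=1/4; S=-5+5153/636·τ+445/53·τ²+-4133/636·τ³=-34615/13568

  seg 0: a=-2 b=4457/636 c=0 d=-1277/636
  seg 1: a=3 b=313/318 c=-1277/212 d=1019/636
  seg 2: a=-5 b=5153/636 c=445/53 d=-4133/636
  seg 3: a=5 b=1717/318 c=-2353/212 d=2353/636
S(17/4) = -34615/13568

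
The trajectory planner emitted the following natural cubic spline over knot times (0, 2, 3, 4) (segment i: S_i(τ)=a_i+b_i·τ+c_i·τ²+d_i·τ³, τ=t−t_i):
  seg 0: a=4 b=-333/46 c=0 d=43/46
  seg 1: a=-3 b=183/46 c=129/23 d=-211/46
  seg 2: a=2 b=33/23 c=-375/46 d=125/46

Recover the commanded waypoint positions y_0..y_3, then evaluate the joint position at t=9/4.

y_0 = S_0(0) = a_0 = 4
y_1 = S_1(0) = a_1 = -3
y_2 = S_2(0) = a_2 = 2
y_3 = S_2(1) = -2
t_q=9/4 is in segment 1 (τ=1/4); S_1(τ)=-221/128

y_0=4 y_1=-3 y_2=2 y_3=-2
S(9/4) = -221/128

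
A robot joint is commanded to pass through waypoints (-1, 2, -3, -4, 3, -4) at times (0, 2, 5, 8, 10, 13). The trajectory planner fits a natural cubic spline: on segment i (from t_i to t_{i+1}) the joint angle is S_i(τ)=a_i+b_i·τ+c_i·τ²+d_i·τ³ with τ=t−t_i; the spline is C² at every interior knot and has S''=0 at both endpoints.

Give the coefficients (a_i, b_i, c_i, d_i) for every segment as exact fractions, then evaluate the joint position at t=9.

Δ: Δ0=3/2, Δ1=-5/3, Δ2=-1/3, Δ3=7/2, Δ4=-7/3
row 1: diag=10, rhs=-19; c'=3/10, d'=-19/10
row 2: denom=12−3·3/10=111/10; d'=(8−3·-19/10)/(111/10)=137/111
row 3: denom=10−3·10/37=340/37; d'=(23−3·137/111)/(340/37)=21/10
row 4: denom=10−2·37/170=813/85; d'=(-35−2·21/10)/(813/85)=-3332/813
back: M4=-3332/813
back: M3=21/10−37/170·-3332/813=4865/1626
back: M2=137/111−10/37·4865/1626=346/813
back: M1=-19/10−3/10·346/813=-1099/542
M: M0=0, M1=-1099/542, M2=346/813, M3=4865/1626, M4=-3332/813, M5=0
seg 0: a=-1, c=M0/2=0, d=(M1−M0)/(6·2)=-1099/6504, b=Δ0−h0·(2M0+M1)/6=1769/813
seg 1: a=2, c=M1/2=-1099/1084, d=(M2−M1)/(6·3)=3989/29268, b=Δ1−h1·(2M1+M2)/6=241/1626
seg 2: a=-3, c=M2/2=173/813, d=(M3−M2)/(6·3)=1391/9756, b=Δ2−h2·(2M2+M3)/6=-7333/3252
seg 3: a=-4, c=M3/2=4865/3252, d=(M4−M3)/(6·2)=-1281/2168, b=Δ3−h3·(2M3+M4)/6=4669/1626
seg 4: a=3, c=M4/2=-1666/813, d=(M5−M4)/(6·3)=1666/7317, b=Δ4−h4·(2M4+M5)/6=1435/813
t_q=9 → seg 3, τ=1; S=-4+4669/1626·τ+4865/3252·τ²+-1281/2168·τ³=-1453/6504

  seg 0: a=-1 b=1769/813 c=0 d=-1099/6504
  seg 1: a=2 b=241/1626 c=-1099/1084 d=3989/29268
  seg 2: a=-3 b=-7333/3252 c=173/813 d=1391/9756
  seg 3: a=-4 b=4669/1626 c=4865/3252 d=-1281/2168
  seg 4: a=3 b=1435/813 c=-1666/813 d=1666/7317
S(9) = -1453/6504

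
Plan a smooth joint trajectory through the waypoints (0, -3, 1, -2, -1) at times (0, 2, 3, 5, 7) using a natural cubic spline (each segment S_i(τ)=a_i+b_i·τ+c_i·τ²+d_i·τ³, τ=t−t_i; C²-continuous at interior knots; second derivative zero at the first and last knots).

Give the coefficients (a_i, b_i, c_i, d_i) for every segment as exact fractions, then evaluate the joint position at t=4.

Δ: Δ0=-3/2, Δ1=4, Δ2=-3/2, Δ3=1/2
row 1: diag=6, rhs=33; c'=1/6, d'=11/2
row 2: denom=6−1·1/6=35/6; d'=(-33−1·11/2)/(35/6)=-33/5
row 3: denom=8−2·12/35=256/35; d'=(12−2·-33/5)/(256/35)=441/128
back: M3=441/128
back: M2=-33/5−12/35·441/128=-249/32
back: M1=11/2−1/6·-249/32=435/64
M: M0=0, M1=435/64, M2=-249/32, M3=441/128, M4=0
seg 0: a=0, c=M0/2=0, d=(M1−M0)/(6·2)=145/256, b=Δ0−h0·(2M0+M1)/6=-241/64
seg 1: a=-3, c=M1/2=435/128, d=(M2−M1)/(6·1)=-311/128, b=Δ1−h1·(2M1+M2)/6=97/32
seg 2: a=1, c=M2/2=-249/64, d=(M3−M2)/(6·2)=479/512, b=Δ2−h2·(2M2+M3)/6=325/128
seg 3: a=-2, c=M3/2=441/256, d=(M4−M3)/(6·2)=-147/512, b=Δ3−h3·(2M3+M4)/6=-115/64
t_q=4 → seg 2, τ=1; S=1+325/128·τ+-249/64·τ²+479/512·τ³=299/512

  seg 0: a=0 b=-241/64 c=0 d=145/256
  seg 1: a=-3 b=97/32 c=435/128 d=-311/128
  seg 2: a=1 b=325/128 c=-249/64 d=479/512
  seg 3: a=-2 b=-115/64 c=441/256 d=-147/512
S(4) = 299/512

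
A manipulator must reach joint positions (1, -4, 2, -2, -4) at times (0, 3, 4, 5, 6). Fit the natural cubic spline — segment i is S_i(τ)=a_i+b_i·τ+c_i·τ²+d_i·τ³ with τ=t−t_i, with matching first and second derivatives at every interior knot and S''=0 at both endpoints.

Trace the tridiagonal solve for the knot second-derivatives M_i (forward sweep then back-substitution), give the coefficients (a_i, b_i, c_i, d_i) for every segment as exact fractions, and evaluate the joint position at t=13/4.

Δ: Δ0=-5/3, Δ1=6, Δ2=-4, Δ3=-2
row 1: diag=8, rhs=46; c'=1/8, d'=23/4
row 2: denom=4−1·1/8=31/8; d'=(-60−1·23/4)/(31/8)=-526/31
row 3: denom=4−1·8/31=116/31; d'=(12−1·-526/31)/(116/31)=449/58
back: M3=449/58
back: M2=-526/31−8/31·449/58=-550/29
back: M1=23/4−1/8·-550/29=471/58
M: M0=0, M1=471/58, M2=-550/29, M3=449/58, M4=0
seg 0: a=1, c=M0/2=0, d=(M1−M0)/(6·3)=157/348, b=Δ0−h0·(2M0+M1)/6=-1993/348
seg 1: a=-4, c=M1/2=471/116, d=(M2−M1)/(6·1)=-1571/348, b=Δ1−h1·(2M1+M2)/6=1123/174
seg 2: a=2, c=M2/2=-275/29, d=(M3−M2)/(6·1)=1549/348, b=Δ2−h2·(2M2+M3)/6=359/348
seg 3: a=-2, c=M3/2=449/116, d=(M4−M3)/(6·1)=-449/348, b=Δ3−h3·(2M3+M4)/6=-797/174
t_q=13/4 → seg 1, τ=1/4; S=-4+1123/174·τ+471/116·τ²+-1571/348·τ³=-16357/7424

  seg 0: a=1 b=-1993/348 c=0 d=157/348
  seg 1: a=-4 b=1123/174 c=471/116 d=-1571/348
  seg 2: a=2 b=359/348 c=-275/29 d=1549/348
  seg 3: a=-2 b=-797/174 c=449/116 d=-449/348
S(13/4) = -16357/7424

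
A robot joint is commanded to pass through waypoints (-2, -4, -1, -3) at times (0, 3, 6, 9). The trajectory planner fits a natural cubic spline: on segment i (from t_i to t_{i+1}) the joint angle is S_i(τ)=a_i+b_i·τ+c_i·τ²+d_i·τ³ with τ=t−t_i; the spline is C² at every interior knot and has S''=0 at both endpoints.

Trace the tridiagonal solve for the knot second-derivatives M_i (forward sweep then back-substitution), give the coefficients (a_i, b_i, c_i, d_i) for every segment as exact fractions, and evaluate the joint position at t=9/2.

  seg 0: a=-2 b=-11/9 c=0 d=5/81
  seg 1: a=-4 b=4/9 c=5/9 d=-10/81
  seg 2: a=-1 b=4/9 c=-5/9 d=5/81
S(9/2) = -5/2

Δ: Δ0=-2/3, Δ1=1, Δ2=-2/3
row 1: diag=12, rhs=10; c'=1/4, d'=5/6
row 2: denom=12−3·1/4=45/4; d'=(-10−3·5/6)/(45/4)=-10/9
back: M2=-10/9
back: M1=5/6−1/4·-10/9=10/9
M: M0=0, M1=10/9, M2=-10/9, M3=0
seg 0: a=-2, c=M0/2=0, d=(M1−M0)/(6·3)=5/81, b=Δ0−h0·(2M0+M1)/6=-11/9
seg 1: a=-4, c=M1/2=5/9, d=(M2−M1)/(6·3)=-10/81, b=Δ1−h1·(2M1+M2)/6=4/9
seg 2: a=-1, c=M2/2=-5/9, d=(M3−M2)/(6·3)=5/81, b=Δ2−h2·(2M2+M3)/6=4/9
t_q=9/2 → seg 1, τ=3/2; S=-4+4/9·τ+5/9·τ²+-10/81·τ³=-5/2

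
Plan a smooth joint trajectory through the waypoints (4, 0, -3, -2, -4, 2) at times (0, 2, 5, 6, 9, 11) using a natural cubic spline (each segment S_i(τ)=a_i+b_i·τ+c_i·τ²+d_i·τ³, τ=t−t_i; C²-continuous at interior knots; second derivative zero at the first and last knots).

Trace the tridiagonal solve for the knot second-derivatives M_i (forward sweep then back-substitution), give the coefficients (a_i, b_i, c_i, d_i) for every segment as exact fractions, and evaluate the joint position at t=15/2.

  seg 0: a=4 b=-9980/4941 c=0 d=49/9882
  seg 1: a=0 b=-9686/4941 c=49/1647 d=4304/44469
  seg 2: a=-3 b=4108/4941 c=4451/4941 d=-134/183
  seg 3: a=-2 b=2156/4941 c=-6403/4941 d=13759/44469
  seg 4: a=-4 b=5015/4941 c=2452/1647 d=-1226/4941
S(15/2) = -14129/4392

Δ: Δ0=-2, Δ1=-1, Δ2=1, Δ3=-2/3, Δ4=3
row 1: diag=10, rhs=6; c'=3/10, d'=3/5
row 2: denom=8−3·3/10=71/10; d'=(12−3·3/5)/(71/10)=102/71
row 3: denom=8−1·10/71=558/71; d'=(-10−1·102/71)/(558/71)=-406/279
row 4: denom=10−3·71/186=549/62; d'=(22−3·-406/279)/(549/62)=4904/1647
back: M4=4904/1647
back: M3=-406/279−71/186·4904/1647=-12806/4941
back: M2=102/71−10/71·-12806/4941=8902/4941
back: M1=3/5−3/10·8902/4941=98/1647
M: M0=0, M1=98/1647, M2=8902/4941, M3=-12806/4941, M4=4904/1647, M5=0
seg 0: a=4, c=M0/2=0, d=(M1−M0)/(6·2)=49/9882, b=Δ0−h0·(2M0+M1)/6=-9980/4941
seg 1: a=0, c=M1/2=49/1647, d=(M2−M1)/(6·3)=4304/44469, b=Δ1−h1·(2M1+M2)/6=-9686/4941
seg 2: a=-3, c=M2/2=4451/4941, d=(M3−M2)/(6·1)=-134/183, b=Δ2−h2·(2M2+M3)/6=4108/4941
seg 3: a=-2, c=M3/2=-6403/4941, d=(M4−M3)/(6·3)=13759/44469, b=Δ3−h3·(2M3+M4)/6=2156/4941
seg 4: a=-4, c=M4/2=2452/1647, d=(M5−M4)/(6·2)=-1226/4941, b=Δ4−h4·(2M4+M5)/6=5015/4941
t_q=15/2 → seg 3, τ=3/2; S=-2+2156/4941·τ+-6403/4941·τ²+13759/44469·τ³=-14129/4392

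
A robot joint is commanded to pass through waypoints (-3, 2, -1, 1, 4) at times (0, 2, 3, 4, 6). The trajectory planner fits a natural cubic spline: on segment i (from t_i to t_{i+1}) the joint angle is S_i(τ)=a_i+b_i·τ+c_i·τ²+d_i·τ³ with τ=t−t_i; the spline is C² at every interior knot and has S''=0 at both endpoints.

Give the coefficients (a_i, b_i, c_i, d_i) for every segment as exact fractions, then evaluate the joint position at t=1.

  seg 0: a=-3 b=161/33 c=0 d=-157/264
  seg 1: a=2 b=-149/66 c=-157/44 d=373/132
  seg 2: a=-1 b=-11/12 c=54/11 d=-263/132
  seg 3: a=1 b=193/66 c=-47/44 d=47/264
S(1) = 113/88

Δ: Δ0=5/2, Δ1=-3, Δ2=2, Δ3=3/2
row 1: diag=6, rhs=-33; c'=1/6, d'=-11/2
row 2: denom=4−1·1/6=23/6; d'=(30−1·-11/2)/(23/6)=213/23
row 3: denom=6−1·6/23=132/23; d'=(-3−1·213/23)/(132/23)=-47/22
back: M3=-47/22
back: M2=213/23−6/23·-47/22=108/11
back: M1=-11/2−1/6·108/11=-157/22
M: M0=0, M1=-157/22, M2=108/11, M3=-47/22, M4=0
seg 0: a=-3, c=M0/2=0, d=(M1−M0)/(6·2)=-157/264, b=Δ0−h0·(2M0+M1)/6=161/33
seg 1: a=2, c=M1/2=-157/44, d=(M2−M1)/(6·1)=373/132, b=Δ1−h1·(2M1+M2)/6=-149/66
seg 2: a=-1, c=M2/2=54/11, d=(M3−M2)/(6·1)=-263/132, b=Δ2−h2·(2M2+M3)/6=-11/12
seg 3: a=1, c=M3/2=-47/44, d=(M4−M3)/(6·2)=47/264, b=Δ3−h3·(2M3+M4)/6=193/66
t_q=1 → seg 0, τ=1; S=-3+161/33·τ+0·τ²+-157/264·τ³=113/88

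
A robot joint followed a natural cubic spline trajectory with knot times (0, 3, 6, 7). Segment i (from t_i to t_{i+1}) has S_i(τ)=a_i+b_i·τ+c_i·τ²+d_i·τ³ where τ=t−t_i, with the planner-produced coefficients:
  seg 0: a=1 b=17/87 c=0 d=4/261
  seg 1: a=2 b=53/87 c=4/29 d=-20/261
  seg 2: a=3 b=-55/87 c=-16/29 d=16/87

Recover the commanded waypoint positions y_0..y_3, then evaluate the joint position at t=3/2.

y_0 = S_0(0) = a_0 = 1
y_1 = S_1(0) = a_1 = 2
y_2 = S_2(0) = a_2 = 3
y_3 = S_2(1) = 2
t_q=3/2 is in segment 0 (τ=3/2); S_0(τ)=39/29

y_0=1 y_1=2 y_2=3 y_3=2
S(3/2) = 39/29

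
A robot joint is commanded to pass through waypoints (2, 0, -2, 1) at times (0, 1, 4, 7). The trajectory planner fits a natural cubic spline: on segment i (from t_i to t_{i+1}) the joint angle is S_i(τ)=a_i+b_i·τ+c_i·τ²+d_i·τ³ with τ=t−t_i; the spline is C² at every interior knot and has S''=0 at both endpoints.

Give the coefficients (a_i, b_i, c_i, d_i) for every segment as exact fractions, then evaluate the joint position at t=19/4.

  seg 0: a=2 b=-185/87 c=0 d=11/87
  seg 1: a=0 b=-152/87 c=11/29 d=-5/783
  seg 2: a=-2 b=31/87 c=28/87 d=-28/783
S(19/4) = -727/464

Δ: Δ0=-2, Δ1=-2/3, Δ2=1
row 1: diag=8, rhs=8; c'=3/8, d'=1
row 2: denom=12−3·3/8=87/8; d'=(10−3·1)/(87/8)=56/87
back: M2=56/87
back: M1=1−3/8·56/87=22/29
M: M0=0, M1=22/29, M2=56/87, M3=0
seg 0: a=2, c=M0/2=0, d=(M1−M0)/(6·1)=11/87, b=Δ0−h0·(2M0+M1)/6=-185/87
seg 1: a=0, c=M1/2=11/29, d=(M2−M1)/(6·3)=-5/783, b=Δ1−h1·(2M1+M2)/6=-152/87
seg 2: a=-2, c=M2/2=28/87, d=(M3−M2)/(6·3)=-28/783, b=Δ2−h2·(2M2+M3)/6=31/87
t_q=19/4 → seg 2, τ=3/4; S=-2+31/87·τ+28/87·τ²+-28/783·τ³=-727/464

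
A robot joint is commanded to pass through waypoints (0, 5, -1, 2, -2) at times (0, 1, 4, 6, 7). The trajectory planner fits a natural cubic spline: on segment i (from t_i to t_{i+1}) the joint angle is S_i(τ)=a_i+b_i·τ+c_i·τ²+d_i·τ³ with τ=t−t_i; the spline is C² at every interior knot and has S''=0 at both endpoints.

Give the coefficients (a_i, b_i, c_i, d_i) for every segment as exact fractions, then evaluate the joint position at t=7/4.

Δ: Δ0=5, Δ1=-2, Δ2=3/2, Δ3=-4
row 1: diag=8, rhs=-42; c'=3/8, d'=-21/4
row 2: denom=10−3·3/8=71/8; d'=(21−3·-21/4)/(71/8)=294/71
row 3: denom=6−2·16/71=394/71; d'=(-33−2·294/71)/(394/71)=-2931/394
back: M3=-2931/394
back: M2=294/71−16/71·-2931/394=1146/197
back: M1=-21/4−3/8·1146/197=-1464/197
M: M0=0, M1=-1464/197, M2=1146/197, M3=-2931/394, M4=0
seg 0: a=0, c=M0/2=0, d=(M1−M0)/(6·1)=-244/197, b=Δ0−h0·(2M0+M1)/6=1229/197
seg 1: a=5, c=M1/2=-732/197, d=(M2−M1)/(6·3)=145/197, b=Δ1−h1·(2M1+M2)/6=497/197
seg 2: a=-1, c=M2/2=573/197, d=(M3−M2)/(6·2)=-1741/1576, b=Δ2−h2·(2M2+M3)/6=20/197
seg 3: a=2, c=M3/2=-2931/788, d=(M4−M3)/(6·1)=977/788, b=Δ3−h3·(2M3+M4)/6=-599/394
t_q=7/4 → seg 1, τ=3/4; S=5+497/197·τ+-732/197·τ²+145/197·τ³=64459/12608

  seg 0: a=0 b=1229/197 c=0 d=-244/197
  seg 1: a=5 b=497/197 c=-732/197 d=145/197
  seg 2: a=-1 b=20/197 c=573/197 d=-1741/1576
  seg 3: a=2 b=-599/394 c=-2931/788 d=977/788
S(7/4) = 64459/12608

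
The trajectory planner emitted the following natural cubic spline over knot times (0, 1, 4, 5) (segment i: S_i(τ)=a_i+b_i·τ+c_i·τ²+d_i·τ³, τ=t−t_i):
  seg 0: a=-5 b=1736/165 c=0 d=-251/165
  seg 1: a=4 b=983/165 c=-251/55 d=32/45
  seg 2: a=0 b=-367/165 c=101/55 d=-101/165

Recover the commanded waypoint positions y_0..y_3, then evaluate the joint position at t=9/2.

y_0=-5 y_1=4 y_2=0 y_3=-1
S(9/2) = -321/440

y_0 = S_0(0) = a_0 = -5
y_1 = S_1(0) = a_1 = 4
y_2 = S_2(0) = a_2 = 0
y_3 = S_2(1) = -1
t_q=9/2 is in segment 2 (τ=1/2); S_2(τ)=-321/440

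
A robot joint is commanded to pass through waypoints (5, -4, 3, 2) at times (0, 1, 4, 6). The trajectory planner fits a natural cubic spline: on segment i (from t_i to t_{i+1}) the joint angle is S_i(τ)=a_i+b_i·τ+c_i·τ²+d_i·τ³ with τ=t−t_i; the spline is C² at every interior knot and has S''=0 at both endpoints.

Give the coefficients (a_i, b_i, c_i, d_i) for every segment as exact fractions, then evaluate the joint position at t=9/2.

Δ: Δ0=-9, Δ1=7/3, Δ2=-1/2
row 1: diag=8, rhs=68; c'=3/8, d'=17/2
row 2: denom=10−3·3/8=71/8; d'=(-17−3·17/2)/(71/8)=-340/71
back: M2=-340/71
back: M1=17/2−3/8·-340/71=731/71
M: M0=0, M1=731/71, M2=-340/71, M3=0
seg 0: a=5, c=M0/2=0, d=(M1−M0)/(6·1)=731/426, b=Δ0−h0·(2M0+M1)/6=-4565/426
seg 1: a=-4, c=M1/2=731/142, d=(M2−M1)/(6·3)=-119/142, b=Δ1−h1·(2M1+M2)/6=-1186/213
seg 2: a=3, c=M2/2=-170/71, d=(M3−M2)/(6·2)=85/213, b=Δ2−h2·(2M2+M3)/6=1147/426
t_q=9/2 → seg 2, τ=1/2; S=3+1147/426·τ+-170/71·τ²+85/213·τ³=2157/568

  seg 0: a=5 b=-4565/426 c=0 d=731/426
  seg 1: a=-4 b=-1186/213 c=731/142 d=-119/142
  seg 2: a=3 b=1147/426 c=-170/71 d=85/213
S(9/2) = 2157/568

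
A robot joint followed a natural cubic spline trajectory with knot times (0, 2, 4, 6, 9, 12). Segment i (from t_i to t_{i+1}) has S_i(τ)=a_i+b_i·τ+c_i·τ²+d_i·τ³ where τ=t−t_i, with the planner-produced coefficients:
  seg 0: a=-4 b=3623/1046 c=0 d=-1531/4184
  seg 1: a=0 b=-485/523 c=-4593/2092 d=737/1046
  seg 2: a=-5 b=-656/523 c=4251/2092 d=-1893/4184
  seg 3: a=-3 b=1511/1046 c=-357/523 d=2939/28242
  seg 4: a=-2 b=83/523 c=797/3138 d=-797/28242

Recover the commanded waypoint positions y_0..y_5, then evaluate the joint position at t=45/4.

y_0=-4 y_1=0 y_2=-5 y_3=-3 y_4=-2 y_5=0
S(45/4) = -45427/66944

y_0 = S_0(0) = a_0 = -4
y_1 = S_1(0) = a_1 = 0
y_2 = S_2(0) = a_2 = -5
y_3 = S_3(0) = a_3 = -3
y_4 = S_4(0) = a_4 = -2
y_5 = S_4(3) = 0
t_q=45/4 is in segment 4 (τ=9/4); S_4(τ)=-45427/66944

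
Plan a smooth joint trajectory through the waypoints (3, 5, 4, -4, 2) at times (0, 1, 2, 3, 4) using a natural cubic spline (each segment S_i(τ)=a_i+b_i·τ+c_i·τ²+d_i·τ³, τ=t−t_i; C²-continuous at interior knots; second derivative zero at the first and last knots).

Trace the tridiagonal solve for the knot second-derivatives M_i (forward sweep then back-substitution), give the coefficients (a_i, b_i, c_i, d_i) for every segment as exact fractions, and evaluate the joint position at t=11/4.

  seg 0: a=3 b=115/56 c=0 d=-3/56
  seg 1: a=5 b=53/28 c=-9/56 d=-153/56
  seg 2: a=4 b=-53/8 c=-117/14 d=391/56
  seg 3: a=-4 b=-67/28 c=705/56 d=-235/56
S(11/4) = -9763/3584

Δ: Δ0=2, Δ1=-1, Δ2=-8, Δ3=6
row 1: diag=4, rhs=-18; c'=1/4, d'=-9/2
row 2: denom=4−1·1/4=15/4; d'=(-42−1·-9/2)/(15/4)=-10
row 3: denom=4−1·4/15=56/15; d'=(84−1·-10)/(56/15)=705/28
back: M3=705/28
back: M2=-10−4/15·705/28=-117/7
back: M1=-9/2−1/4·-117/7=-9/28
M: M0=0, M1=-9/28, M2=-117/7, M3=705/28, M4=0
seg 0: a=3, c=M0/2=0, d=(M1−M0)/(6·1)=-3/56, b=Δ0−h0·(2M0+M1)/6=115/56
seg 1: a=5, c=M1/2=-9/56, d=(M2−M1)/(6·1)=-153/56, b=Δ1−h1·(2M1+M2)/6=53/28
seg 2: a=4, c=M2/2=-117/14, d=(M3−M2)/(6·1)=391/56, b=Δ2−h2·(2M2+M3)/6=-53/8
seg 3: a=-4, c=M3/2=705/56, d=(M4−M3)/(6·1)=-235/56, b=Δ3−h3·(2M3+M4)/6=-67/28
t_q=11/4 → seg 2, τ=3/4; S=4+-53/8·τ+-117/14·τ²+391/56·τ³=-9763/3584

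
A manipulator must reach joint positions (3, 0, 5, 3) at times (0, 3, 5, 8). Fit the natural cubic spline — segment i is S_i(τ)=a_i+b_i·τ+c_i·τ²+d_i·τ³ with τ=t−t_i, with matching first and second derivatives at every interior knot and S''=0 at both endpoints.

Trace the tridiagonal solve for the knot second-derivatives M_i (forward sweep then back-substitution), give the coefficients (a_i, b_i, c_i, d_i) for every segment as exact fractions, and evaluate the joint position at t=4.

  seg 0: a=3 b=-55/24 c=0 d=31/216
  seg 1: a=0 b=19/12 c=31/24 d=-5/12
  seg 2: a=5 b=7/4 c=-29/24 d=29/216
S(4) = 59/24

Δ: Δ0=-1, Δ1=5/2, Δ2=-2/3
row 1: diag=10, rhs=21; c'=1/5, d'=21/10
row 2: denom=10−2·1/5=48/5; d'=(-19−2·21/10)/(48/5)=-29/12
back: M2=-29/12
back: M1=21/10−1/5·-29/12=31/12
M: M0=0, M1=31/12, M2=-29/12, M3=0
seg 0: a=3, c=M0/2=0, d=(M1−M0)/(6·3)=31/216, b=Δ0−h0·(2M0+M1)/6=-55/24
seg 1: a=0, c=M1/2=31/24, d=(M2−M1)/(6·2)=-5/12, b=Δ1−h1·(2M1+M2)/6=19/12
seg 2: a=5, c=M2/2=-29/24, d=(M3−M2)/(6·3)=29/216, b=Δ2−h2·(2M2+M3)/6=7/4
t_q=4 → seg 1, τ=1; S=0+19/12·τ+31/24·τ²+-5/12·τ³=59/24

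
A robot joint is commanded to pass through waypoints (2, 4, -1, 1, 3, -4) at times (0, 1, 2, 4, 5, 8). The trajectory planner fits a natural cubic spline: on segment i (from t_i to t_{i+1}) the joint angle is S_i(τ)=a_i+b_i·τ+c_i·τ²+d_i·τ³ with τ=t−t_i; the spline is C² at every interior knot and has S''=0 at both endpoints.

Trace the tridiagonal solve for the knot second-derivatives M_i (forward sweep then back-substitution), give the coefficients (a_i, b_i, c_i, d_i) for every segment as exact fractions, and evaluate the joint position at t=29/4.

Δ: Δ0=2, Δ1=-5, Δ2=1, Δ3=2, Δ4=-7/3
row 1: diag=4, rhs=-42; c'=1/4, d'=-21/2
row 2: denom=6−1·1/4=23/4; d'=(36−1·-21/2)/(23/4)=186/23
row 3: denom=6−2·8/23=122/23; d'=(6−2·186/23)/(122/23)=-117/61
row 4: denom=8−1·23/122=953/122; d'=(-26−1·-117/61)/(953/122)=-2938/953
back: M4=-2938/953
back: M3=-117/61−23/122·-2938/953=-1274/953
back: M2=186/23−8/23·-1274/953=8150/953
back: M1=-21/2−1/4·8150/953=-12044/953
M: M0=0, M1=-12044/953, M2=8150/953, M3=-1274/953, M4=-2938/953, M5=0
seg 0: a=2, c=M0/2=0, d=(M1−M0)/(6·1)=-6022/2859, b=Δ0−h0·(2M0+M1)/6=11740/2859
seg 1: a=4, c=M1/2=-6022/953, d=(M2−M1)/(6·1)=10097/2859, b=Δ1−h1·(2M1+M2)/6=-6326/2859
seg 2: a=-1, c=M2/2=4075/953, d=(M3−M2)/(6·2)=-2356/2859, b=Δ2−h2·(2M2+M3)/6=-12167/2859
seg 3: a=1, c=M3/2=-637/953, d=(M4−M3)/(6·1)=-832/2859, b=Δ3−h3·(2M3+M4)/6=8461/2859
seg 4: a=3, c=M4/2=-1469/953, d=(M5−M4)/(6·3)=1469/8577, b=Δ4−h4·(2M4+M5)/6=2143/2859
t_q=29/4 → seg 4, τ=9/4; S=3+2143/2859·τ+-1469/953·τ²+1469/8577·τ³=-71127/60992

  seg 0: a=2 b=11740/2859 c=0 d=-6022/2859
  seg 1: a=4 b=-6326/2859 c=-6022/953 d=10097/2859
  seg 2: a=-1 b=-12167/2859 c=4075/953 d=-2356/2859
  seg 3: a=1 b=8461/2859 c=-637/953 d=-832/2859
  seg 4: a=3 b=2143/2859 c=-1469/953 d=1469/8577
S(29/4) = -71127/60992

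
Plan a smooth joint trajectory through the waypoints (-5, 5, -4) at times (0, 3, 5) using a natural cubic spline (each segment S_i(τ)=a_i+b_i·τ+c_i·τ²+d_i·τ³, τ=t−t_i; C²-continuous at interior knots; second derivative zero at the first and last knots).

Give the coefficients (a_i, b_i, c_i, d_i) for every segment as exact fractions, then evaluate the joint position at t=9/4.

  seg 0: a=-5 b=341/60 c=0 d=-47/180
  seg 1: a=5 b=-41/30 c=-47/20 d=47/120
S(9/4) = 6161/1280

Δ: Δ0=10/3, Δ1=-9/2
row 1: diag=10, rhs=-47; c'=1/5, d'=-47/10
back: M1=-47/10
M: M0=0, M1=-47/10, M2=0
seg 0: a=-5, c=M0/2=0, d=(M1−M0)/(6·3)=-47/180, b=Δ0−h0·(2M0+M1)/6=341/60
seg 1: a=5, c=M1/2=-47/20, d=(M2−M1)/(6·2)=47/120, b=Δ1−h1·(2M1+M2)/6=-41/30
t_q=9/4 → seg 0, τ=9/4; S=-5+341/60·τ+0·τ²+-47/180·τ³=6161/1280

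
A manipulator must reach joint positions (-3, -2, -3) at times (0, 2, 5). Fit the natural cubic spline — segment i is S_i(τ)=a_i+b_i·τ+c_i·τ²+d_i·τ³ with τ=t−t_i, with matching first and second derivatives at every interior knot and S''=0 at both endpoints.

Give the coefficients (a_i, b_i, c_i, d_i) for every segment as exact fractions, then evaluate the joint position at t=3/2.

Δ: Δ0=1/2, Δ1=-1/3
row 1: diag=10, rhs=-5; c'=3/10, d'=-1/2
back: M1=-1/2
M: M0=0, M1=-1/2, M2=0
seg 0: a=-3, c=M0/2=0, d=(M1−M0)/(6·2)=-1/24, b=Δ0−h0·(2M0+M1)/6=2/3
seg 1: a=-2, c=M1/2=-1/4, d=(M2−M1)/(6·3)=1/36, b=Δ1−h1·(2M1+M2)/6=1/6
t_q=3/2 → seg 0, τ=3/2; S=-3+2/3·τ+0·τ²+-1/24·τ³=-137/64

  seg 0: a=-3 b=2/3 c=0 d=-1/24
  seg 1: a=-2 b=1/6 c=-1/4 d=1/36
S(3/2) = -137/64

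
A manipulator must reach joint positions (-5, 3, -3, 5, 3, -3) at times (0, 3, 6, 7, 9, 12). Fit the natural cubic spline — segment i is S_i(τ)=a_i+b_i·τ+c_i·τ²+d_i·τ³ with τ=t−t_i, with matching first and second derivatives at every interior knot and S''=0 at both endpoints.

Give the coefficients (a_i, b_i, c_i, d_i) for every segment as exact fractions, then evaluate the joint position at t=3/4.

  seg 0: a=-5 b=2053/396 c=0 d=-997/3564
  seg 1: a=3 b=-469/198 c=-997/396 d=3137/3564
  seg 2: a=-3 b=2491/396 c=535/99 d=-133/36
  seg 3: a=5 b=397/66 c=-2249/396 d=215/198
  seg 4: a=3 b=-727/198 c=331/396 d=-331/3564
S(3/4) = -3463/2816

Δ: Δ0=8/3, Δ1=-2, Δ2=8, Δ3=-1, Δ4=-2
row 1: diag=12, rhs=-28; c'=1/4, d'=-7/3
row 2: denom=8−3·1/4=29/4; d'=(60−3·-7/3)/(29/4)=268/29
row 3: denom=6−1·4/29=170/29; d'=(-54−1·268/29)/(170/29)=-917/85
row 4: denom=10−2·29/85=792/85; d'=(-6−2·-917/85)/(792/85)=331/198
back: M4=331/198
back: M3=-917/85−29/85·331/198=-2249/198
back: M2=268/29−4/29·-2249/198=1070/99
back: M1=-7/3−1/4·1070/99=-997/198
M: M0=0, M1=-997/198, M2=1070/99, M3=-2249/198, M4=331/198, M5=0
seg 0: a=-5, c=M0/2=0, d=(M1−M0)/(6·3)=-997/3564, b=Δ0−h0·(2M0+M1)/6=2053/396
seg 1: a=3, c=M1/2=-997/396, d=(M2−M1)/(6·3)=3137/3564, b=Δ1−h1·(2M1+M2)/6=-469/198
seg 2: a=-3, c=M2/2=535/99, d=(M3−M2)/(6·1)=-133/36, b=Δ2−h2·(2M2+M3)/6=2491/396
seg 3: a=5, c=M3/2=-2249/396, d=(M4−M3)/(6·2)=215/198, b=Δ3−h3·(2M3+M4)/6=397/66
seg 4: a=3, c=M4/2=331/396, d=(M5−M4)/(6·3)=-331/3564, b=Δ4−h4·(2M4+M5)/6=-727/198
t_q=3/4 → seg 0, τ=3/4; S=-5+2053/396·τ+0·τ²+-997/3564·τ³=-3463/2816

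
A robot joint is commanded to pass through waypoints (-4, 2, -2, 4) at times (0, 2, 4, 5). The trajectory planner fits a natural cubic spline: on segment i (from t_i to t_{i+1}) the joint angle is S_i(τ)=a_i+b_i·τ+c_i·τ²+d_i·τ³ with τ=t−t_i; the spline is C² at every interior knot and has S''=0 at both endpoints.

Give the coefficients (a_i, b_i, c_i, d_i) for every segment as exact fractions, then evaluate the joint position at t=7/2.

  seg 0: a=-4 b=56/11 c=0 d=-23/44
  seg 1: a=2 b=-13/11 c=-69/22 d=15/11
  seg 2: a=-2 b=29/11 c=111/22 d=-37/22
S(7/2) = -49/22

Δ: Δ0=3, Δ1=-2, Δ2=6
row 1: diag=8, rhs=-30; c'=1/4, d'=-15/4
row 2: denom=6−2·1/4=11/2; d'=(48−2·-15/4)/(11/2)=111/11
back: M2=111/11
back: M1=-15/4−1/4·111/11=-69/11
M: M0=0, M1=-69/11, M2=111/11, M3=0
seg 0: a=-4, c=M0/2=0, d=(M1−M0)/(6·2)=-23/44, b=Δ0−h0·(2M0+M1)/6=56/11
seg 1: a=2, c=M1/2=-69/22, d=(M2−M1)/(6·2)=15/11, b=Δ1−h1·(2M1+M2)/6=-13/11
seg 2: a=-2, c=M2/2=111/22, d=(M3−M2)/(6·1)=-37/22, b=Δ2−h2·(2M2+M3)/6=29/11
t_q=7/2 → seg 1, τ=3/2; S=2+-13/11·τ+-69/22·τ²+15/11·τ³=-49/22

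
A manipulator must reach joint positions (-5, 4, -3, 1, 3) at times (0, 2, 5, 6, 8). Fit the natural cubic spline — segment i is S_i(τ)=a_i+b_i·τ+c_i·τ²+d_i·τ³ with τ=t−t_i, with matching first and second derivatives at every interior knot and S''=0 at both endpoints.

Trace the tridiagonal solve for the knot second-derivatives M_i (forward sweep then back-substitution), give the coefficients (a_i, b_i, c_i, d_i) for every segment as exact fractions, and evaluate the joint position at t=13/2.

  seg 0: a=-5 b=637/96 c=0 d=-205/384
  seg 1: a=4 b=11/48 c=-205/64 d=451/576
  seg 2: a=-3 b=413/192 c=123/32 d=-383/192
  seg 3: a=1 b=185/48 c=-137/64 d=137/384
S(13/2) = 2495/1024

Δ: Δ0=9/2, Δ1=-7/3, Δ2=4, Δ3=1
row 1: diag=10, rhs=-41; c'=3/10, d'=-41/10
row 2: denom=8−3·3/10=71/10; d'=(38−3·-41/10)/(71/10)=503/71
row 3: denom=6−1·10/71=416/71; d'=(-18−1·503/71)/(416/71)=-137/32
back: M3=-137/32
back: M2=503/71−10/71·-137/32=123/16
back: M1=-41/10−3/10·123/16=-205/32
M: M0=0, M1=-205/32, M2=123/16, M3=-137/32, M4=0
seg 0: a=-5, c=M0/2=0, d=(M1−M0)/(6·2)=-205/384, b=Δ0−h0·(2M0+M1)/6=637/96
seg 1: a=4, c=M1/2=-205/64, d=(M2−M1)/(6·3)=451/576, b=Δ1−h1·(2M1+M2)/6=11/48
seg 2: a=-3, c=M2/2=123/32, d=(M3−M2)/(6·1)=-383/192, b=Δ2−h2·(2M2+M3)/6=413/192
seg 3: a=1, c=M3/2=-137/64, d=(M4−M3)/(6·2)=137/384, b=Δ3−h3·(2M3+M4)/6=185/48
t_q=13/2 → seg 3, τ=1/2; S=1+185/48·τ+-137/64·τ²+137/384·τ³=2495/1024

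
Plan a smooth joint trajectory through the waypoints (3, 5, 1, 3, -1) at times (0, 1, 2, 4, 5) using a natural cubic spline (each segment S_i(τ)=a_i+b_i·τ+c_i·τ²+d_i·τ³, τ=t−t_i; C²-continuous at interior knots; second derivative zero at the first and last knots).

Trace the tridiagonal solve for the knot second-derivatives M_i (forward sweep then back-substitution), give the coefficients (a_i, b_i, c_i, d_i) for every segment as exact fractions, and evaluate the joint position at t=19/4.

  seg 0: a=3 b=238/61 c=0 d=-116/61
  seg 1: a=5 b=-110/61 c=-348/61 d=214/61
  seg 2: a=1 b=-164/61 c=294/61 d=-363/244
  seg 3: a=3 b=-77/61 c=-501/122 d=167/122
S(19/4) = 2505/7808

Δ: Δ0=2, Δ1=-4, Δ2=1, Δ3=-4
row 1: diag=4, rhs=-36; c'=1/4, d'=-9
row 2: denom=6−1·1/4=23/4; d'=(30−1·-9)/(23/4)=156/23
row 3: denom=6−2·8/23=122/23; d'=(-30−2·156/23)/(122/23)=-501/61
back: M3=-501/61
back: M2=156/23−8/23·-501/61=588/61
back: M1=-9−1/4·588/61=-696/61
M: M0=0, M1=-696/61, M2=588/61, M3=-501/61, M4=0
seg 0: a=3, c=M0/2=0, d=(M1−M0)/(6·1)=-116/61, b=Δ0−h0·(2M0+M1)/6=238/61
seg 1: a=5, c=M1/2=-348/61, d=(M2−M1)/(6·1)=214/61, b=Δ1−h1·(2M1+M2)/6=-110/61
seg 2: a=1, c=M2/2=294/61, d=(M3−M2)/(6·2)=-363/244, b=Δ2−h2·(2M2+M3)/6=-164/61
seg 3: a=3, c=M3/2=-501/122, d=(M4−M3)/(6·1)=167/122, b=Δ3−h3·(2M3+M4)/6=-77/61
t_q=19/4 → seg 3, τ=3/4; S=3+-77/61·τ+-501/122·τ²+167/122·τ³=2505/7808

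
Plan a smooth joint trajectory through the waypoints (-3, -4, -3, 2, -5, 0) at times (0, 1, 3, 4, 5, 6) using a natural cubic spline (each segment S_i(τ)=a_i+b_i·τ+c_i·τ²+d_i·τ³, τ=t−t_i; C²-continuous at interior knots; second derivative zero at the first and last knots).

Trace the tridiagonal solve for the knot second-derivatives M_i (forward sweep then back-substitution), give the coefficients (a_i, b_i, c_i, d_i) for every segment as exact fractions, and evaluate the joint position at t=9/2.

  seg 0: a=-3 b=-55/76 c=0 d=-21/76
  seg 1: a=-4 b=-59/38 c=-63/76 d=141/152
  seg 2: a=-3 b=119/19 c=90/19 d=-6
  seg 3: a=2 b=-43/19 c=-252/19 d=162/19
  seg 4: a=-5 b=-61/19 c=234/19 d=-78/19
S(9/2) = -105/76

Δ: Δ0=-1, Δ1=1/2, Δ2=5, Δ3=-7, Δ4=5
row 1: diag=6, rhs=9; c'=1/3, d'=3/2
row 2: denom=6−2·1/3=16/3; d'=(27−2·3/2)/(16/3)=9/2
row 3: denom=4−1·3/16=61/16; d'=(-72−1·9/2)/(61/16)=-1224/61
row 4: denom=4−1·16/61=228/61; d'=(72−1·-1224/61)/(228/61)=468/19
back: M4=468/19
back: M3=-1224/61−16/61·468/19=-504/19
back: M2=9/2−3/16·-504/19=180/19
back: M1=3/2−1/3·180/19=-63/38
M: M0=0, M1=-63/38, M2=180/19, M3=-504/19, M4=468/19, M5=0
seg 0: a=-3, c=M0/2=0, d=(M1−M0)/(6·1)=-21/76, b=Δ0−h0·(2M0+M1)/6=-55/76
seg 1: a=-4, c=M1/2=-63/76, d=(M2−M1)/(6·2)=141/152, b=Δ1−h1·(2M1+M2)/6=-59/38
seg 2: a=-3, c=M2/2=90/19, d=(M3−M2)/(6·1)=-6, b=Δ2−h2·(2M2+M3)/6=119/19
seg 3: a=2, c=M3/2=-252/19, d=(M4−M3)/(6·1)=162/19, b=Δ3−h3·(2M3+M4)/6=-43/19
seg 4: a=-5, c=M4/2=234/19, d=(M5−M4)/(6·1)=-78/19, b=Δ4−h4·(2M4+M5)/6=-61/19
t_q=9/2 → seg 3, τ=1/2; S=2+-43/19·τ+-252/19·τ²+162/19·τ³=-105/76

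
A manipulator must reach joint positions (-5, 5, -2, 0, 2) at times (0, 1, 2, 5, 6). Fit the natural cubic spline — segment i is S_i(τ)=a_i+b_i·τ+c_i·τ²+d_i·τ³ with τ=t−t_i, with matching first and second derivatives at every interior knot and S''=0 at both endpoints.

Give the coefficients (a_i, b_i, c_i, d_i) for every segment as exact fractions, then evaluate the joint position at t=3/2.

Δ: Δ0=10, Δ1=-7, Δ2=2/3, Δ3=2
row 1: diag=4, rhs=-102; c'=1/4, d'=-51/2
row 2: denom=8−1·1/4=31/4; d'=(46−1·-51/2)/(31/4)=286/31
row 3: denom=8−3·12/31=212/31; d'=(8−3·286/31)/(212/31)=-305/106
back: M3=-305/106
back: M2=286/31−12/31·-305/106=548/53
back: M1=-51/2−1/4·548/53=-2977/106
M: M0=0, M1=-2977/106, M2=548/53, M3=-305/106, M4=0
seg 0: a=-5, c=M0/2=0, d=(M1−M0)/(6·1)=-2977/636, b=Δ0−h0·(2M0+M1)/6=9337/636
seg 1: a=5, c=M1/2=-2977/212, d=(M2−M1)/(6·1)=4073/636, b=Δ1−h1·(2M1+M2)/6=203/318
seg 2: a=-2, c=M2/2=274/53, d=(M3−M2)/(6·3)=-467/636, b=Δ2−h2·(2M2+M3)/6=-5237/636
seg 3: a=0, c=M3/2=-305/212, d=(M4−M3)/(6·1)=305/636, b=Δ3−h3·(2M3+M4)/6=941/318
t_q=3/2 → seg 1, τ=1/2; S=5+203/318·τ+-2977/212·τ²+4073/636·τ³=4425/1696

  seg 0: a=-5 b=9337/636 c=0 d=-2977/636
  seg 1: a=5 b=203/318 c=-2977/212 d=4073/636
  seg 2: a=-2 b=-5237/636 c=274/53 d=-467/636
  seg 3: a=0 b=941/318 c=-305/212 d=305/636
S(3/2) = 4425/1696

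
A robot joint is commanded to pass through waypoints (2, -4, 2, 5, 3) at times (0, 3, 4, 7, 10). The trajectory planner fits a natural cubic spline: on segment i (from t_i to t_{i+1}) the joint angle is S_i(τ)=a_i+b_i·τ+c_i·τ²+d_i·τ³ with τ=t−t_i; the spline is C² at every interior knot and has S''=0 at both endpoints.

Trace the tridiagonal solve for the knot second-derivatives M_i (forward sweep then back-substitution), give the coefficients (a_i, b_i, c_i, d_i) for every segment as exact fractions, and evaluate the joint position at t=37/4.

Δ: Δ0=-2, Δ1=6, Δ2=1, Δ3=-2/3
row 1: diag=8, rhs=48; c'=1/8, d'=6
row 2: denom=8−1·1/8=63/8; d'=(-30−1·6)/(63/8)=-32/7
row 3: denom=12−3·8/21=76/7; d'=(-10−3·-32/7)/(76/7)=13/38
back: M3=13/38
back: M2=-32/7−8/21·13/38=-268/57
back: M1=6−1/8·-268/57=751/114
M: M0=0, M1=751/114, M2=-268/57, M3=13/38, M4=0
seg 0: a=2, c=M0/2=0, d=(M1−M0)/(6·3)=751/2052, b=Δ0−h0·(2M0+M1)/6=-1207/228
seg 1: a=-4, c=M1/2=751/228, d=(M2−M1)/(6·1)=-143/76, b=Δ1−h1·(2M1+M2)/6=523/114
seg 2: a=2, c=M2/2=-134/57, d=(M3−M2)/(6·3)=575/2052, b=Δ2−h2·(2M2+M3)/6=1261/228
seg 3: a=5, c=M3/2=13/76, d=(M4−M3)/(6·3)=-13/684, b=Δ3−h3·(2M3+M4)/6=-115/114
t_q=37/4 → seg 3, τ=9/4; S=5+-115/114·τ+13/76·τ²+-13/684·τ³=16439/4864

  seg 0: a=2 b=-1207/228 c=0 d=751/2052
  seg 1: a=-4 b=523/114 c=751/228 d=-143/76
  seg 2: a=2 b=1261/228 c=-134/57 d=575/2052
  seg 3: a=5 b=-115/114 c=13/76 d=-13/684
S(37/4) = 16439/4864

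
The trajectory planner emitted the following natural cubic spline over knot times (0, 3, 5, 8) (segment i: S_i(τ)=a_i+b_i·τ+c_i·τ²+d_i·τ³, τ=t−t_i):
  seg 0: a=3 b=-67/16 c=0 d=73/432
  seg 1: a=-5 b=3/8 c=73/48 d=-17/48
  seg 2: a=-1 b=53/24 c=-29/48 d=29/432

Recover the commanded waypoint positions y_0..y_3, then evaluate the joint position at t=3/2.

y_0=3 y_1=-5 y_2=-1 y_3=2
S(3/2) = -347/128

y_0 = S_0(0) = a_0 = 3
y_1 = S_1(0) = a_1 = -5
y_2 = S_2(0) = a_2 = -1
y_3 = S_2(3) = 2
t_q=3/2 is in segment 0 (τ=3/2); S_0(τ)=-347/128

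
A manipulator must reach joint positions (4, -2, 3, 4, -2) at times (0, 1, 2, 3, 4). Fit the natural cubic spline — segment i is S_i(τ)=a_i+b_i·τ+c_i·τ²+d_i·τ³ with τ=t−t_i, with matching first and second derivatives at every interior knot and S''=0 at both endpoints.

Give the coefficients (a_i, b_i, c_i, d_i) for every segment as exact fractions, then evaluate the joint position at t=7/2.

Δ: Δ0=-6, Δ1=5, Δ2=1, Δ3=-6
row 1: diag=4, rhs=66; c'=1/4, d'=33/2
row 2: denom=4−1·1/4=15/4; d'=(-24−1·33/2)/(15/4)=-54/5
row 3: denom=4−1·4/15=56/15; d'=(-42−1·-54/5)/(56/15)=-117/14
back: M3=-117/14
back: M2=-54/5−4/15·-117/14=-60/7
back: M1=33/2−1/4·-60/7=261/14
M: M0=0, M1=261/14, M2=-60/7, M3=-117/14, M4=0
seg 0: a=4, c=M0/2=0, d=(M1−M0)/(6·1)=87/28, b=Δ0−h0·(2M0+M1)/6=-255/28
seg 1: a=-2, c=M1/2=261/28, d=(M2−M1)/(6·1)=-127/28, b=Δ1−h1·(2M1+M2)/6=3/14
seg 2: a=3, c=M2/2=-30/7, d=(M3−M2)/(6·1)=1/28, b=Δ2−h2·(2M2+M3)/6=21/4
seg 3: a=4, c=M3/2=-117/28, d=(M4−M3)/(6·1)=39/28, b=Δ3−h3·(2M3+M4)/6=-45/14
t_q=7/2 → seg 3, τ=1/2; S=4+-45/14·τ+-117/28·τ²+39/28·τ³=341/224

  seg 0: a=4 b=-255/28 c=0 d=87/28
  seg 1: a=-2 b=3/14 c=261/28 d=-127/28
  seg 2: a=3 b=21/4 c=-30/7 d=1/28
  seg 3: a=4 b=-45/14 c=-117/28 d=39/28
S(7/2) = 341/224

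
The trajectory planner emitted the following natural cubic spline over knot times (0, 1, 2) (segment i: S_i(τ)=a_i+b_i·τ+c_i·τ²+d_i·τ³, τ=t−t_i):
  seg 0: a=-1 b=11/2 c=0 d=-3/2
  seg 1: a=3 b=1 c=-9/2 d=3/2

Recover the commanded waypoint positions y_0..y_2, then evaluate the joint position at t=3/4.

y_0=-1 y_1=3 y_2=1
S(3/4) = 319/128

y_0 = S_0(0) = a_0 = -1
y_1 = S_1(0) = a_1 = 3
y_2 = S_1(1) = 1
t_q=3/4 is in segment 0 (τ=3/4); S_0(τ)=319/128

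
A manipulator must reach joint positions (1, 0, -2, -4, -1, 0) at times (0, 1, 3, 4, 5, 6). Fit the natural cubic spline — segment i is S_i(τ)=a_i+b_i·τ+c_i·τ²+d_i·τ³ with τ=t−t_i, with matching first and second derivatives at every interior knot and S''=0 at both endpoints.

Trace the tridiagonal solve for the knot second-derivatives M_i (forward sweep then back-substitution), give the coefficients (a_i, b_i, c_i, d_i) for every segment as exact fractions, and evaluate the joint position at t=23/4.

  seg 0: a=1 b=-265/228 c=0 d=37/228
  seg 1: a=0 b=-77/114 c=37/76 d=-37/114
  seg 2: a=-2 b=-299/114 c=-111/76 d=25/12
  seg 3: a=-4 b=161/228 c=91/19 d=-569/228
  seg 4: a=-1 b=319/114 c=-205/76 d=205/228
S(23/4) = -191/4864

Δ: Δ0=-1, Δ1=-1, Δ2=-2, Δ3=3, Δ4=1
row 1: diag=6, rhs=0; c'=1/3, d'=0
row 2: denom=6−2·1/3=16/3; d'=(-6−2·0)/(16/3)=-9/8
row 3: denom=4−1·3/16=61/16; d'=(30−1·-9/8)/(61/16)=498/61
row 4: denom=4−1·16/61=228/61; d'=(-12−1·498/61)/(228/61)=-205/38
back: M4=-205/38
back: M3=498/61−16/61·-205/38=182/19
back: M2=-9/8−3/16·182/19=-111/38
back: M1=0−1/3·-111/38=37/38
M: M0=0, M1=37/38, M2=-111/38, M3=182/19, M4=-205/38, M5=0
seg 0: a=1, c=M0/2=0, d=(M1−M0)/(6·1)=37/228, b=Δ0−h0·(2M0+M1)/6=-265/228
seg 1: a=0, c=M1/2=37/76, d=(M2−M1)/(6·2)=-37/114, b=Δ1−h1·(2M1+M2)/6=-77/114
seg 2: a=-2, c=M2/2=-111/76, d=(M3−M2)/(6·1)=25/12, b=Δ2−h2·(2M2+M3)/6=-299/114
seg 3: a=-4, c=M3/2=91/19, d=(M4−M3)/(6·1)=-569/228, b=Δ3−h3·(2M3+M4)/6=161/228
seg 4: a=-1, c=M4/2=-205/76, d=(M5−M4)/(6·1)=205/228, b=Δ4−h4·(2M4+M5)/6=319/114
t_q=23/4 → seg 4, τ=3/4; S=-1+319/114·τ+-205/76·τ²+205/228·τ³=-191/4864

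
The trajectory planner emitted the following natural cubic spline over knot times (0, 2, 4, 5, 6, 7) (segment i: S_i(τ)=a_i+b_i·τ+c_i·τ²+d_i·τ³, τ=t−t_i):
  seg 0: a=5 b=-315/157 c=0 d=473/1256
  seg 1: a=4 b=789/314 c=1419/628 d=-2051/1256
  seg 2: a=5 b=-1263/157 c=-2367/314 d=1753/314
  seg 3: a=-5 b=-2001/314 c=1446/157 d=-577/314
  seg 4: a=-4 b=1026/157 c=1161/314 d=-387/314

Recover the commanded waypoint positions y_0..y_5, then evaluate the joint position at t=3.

y_0 = S_0(0) = a_0 = 5
y_1 = S_1(0) = a_1 = 4
y_2 = S_2(0) = a_2 = 5
y_3 = S_3(0) = a_3 = -5
y_4 = S_4(0) = a_4 = -4
y_5 = S_4(1) = 5
t_q=3 is in segment 1 (τ=1); S_1(τ)=8967/1256

y_0=5 y_1=4 y_2=5 y_3=-5 y_4=-4 y_5=5
S(3) = 8967/1256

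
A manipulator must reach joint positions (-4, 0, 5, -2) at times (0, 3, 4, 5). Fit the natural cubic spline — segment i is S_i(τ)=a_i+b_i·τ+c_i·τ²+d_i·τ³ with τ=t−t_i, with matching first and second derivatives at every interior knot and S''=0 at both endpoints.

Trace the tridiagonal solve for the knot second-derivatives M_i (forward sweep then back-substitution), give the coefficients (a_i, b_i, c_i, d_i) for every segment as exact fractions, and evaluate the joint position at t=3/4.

Δ: Δ0=4/3, Δ1=5, Δ2=-7
row 1: diag=8, rhs=22; c'=1/8, d'=11/4
row 2: denom=4−1·1/8=31/8; d'=(-72−1·11/4)/(31/8)=-598/31
back: M2=-598/31
back: M1=11/4−1/8·-598/31=160/31
M: M0=0, M1=160/31, M2=-598/31, M3=0
seg 0: a=-4, c=M0/2=0, d=(M1−M0)/(6·3)=80/279, b=Δ0−h0·(2M0+M1)/6=-116/93
seg 1: a=0, c=M1/2=80/31, d=(M2−M1)/(6·1)=-379/93, b=Δ1−h1·(2M1+M2)/6=604/93
seg 2: a=5, c=M2/2=-299/31, d=(M3−M2)/(6·1)=299/93, b=Δ2−h2·(2M2+M3)/6=-53/93
t_q=3/4 → seg 0, τ=3/4; S=-4+-116/93·τ+0·τ²+80/279·τ³=-597/124

  seg 0: a=-4 b=-116/93 c=0 d=80/279
  seg 1: a=0 b=604/93 c=80/31 d=-379/93
  seg 2: a=5 b=-53/93 c=-299/31 d=299/93
S(3/4) = -597/124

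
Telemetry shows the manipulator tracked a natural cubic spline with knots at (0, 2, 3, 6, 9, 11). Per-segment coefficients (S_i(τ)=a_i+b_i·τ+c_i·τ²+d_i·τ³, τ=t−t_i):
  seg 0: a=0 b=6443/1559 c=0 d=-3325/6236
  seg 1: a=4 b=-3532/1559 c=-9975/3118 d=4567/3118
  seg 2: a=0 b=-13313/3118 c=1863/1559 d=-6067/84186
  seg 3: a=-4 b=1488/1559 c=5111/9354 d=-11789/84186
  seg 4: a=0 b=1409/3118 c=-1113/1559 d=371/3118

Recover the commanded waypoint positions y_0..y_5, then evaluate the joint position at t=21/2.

y_0 = S_0(0) = a_0 = 0
y_1 = S_1(0) = a_1 = 4
y_2 = S_2(0) = a_2 = 0
y_3 = S_3(0) = a_3 = -4
y_4 = S_4(0) = a_4 = 0
y_5 = S_4(2) = -1
t_q=21/2 is in segment 4 (τ=3/2); S_4(τ)=-13143/24944

y_0=0 y_1=4 y_2=0 y_3=-4 y_4=0 y_5=-1
S(21/2) = -13143/24944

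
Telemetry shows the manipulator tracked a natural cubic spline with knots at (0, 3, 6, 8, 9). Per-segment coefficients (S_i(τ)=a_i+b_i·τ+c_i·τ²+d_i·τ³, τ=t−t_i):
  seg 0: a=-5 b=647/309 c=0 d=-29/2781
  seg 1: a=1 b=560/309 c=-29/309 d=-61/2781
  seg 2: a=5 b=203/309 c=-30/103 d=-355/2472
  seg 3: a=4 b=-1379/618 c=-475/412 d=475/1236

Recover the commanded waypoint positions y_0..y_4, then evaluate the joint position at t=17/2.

y_0 = S_0(0) = a_0 = -5
y_1 = S_1(0) = a_1 = 1
y_2 = S_2(0) = a_2 = 5
y_3 = S_3(0) = a_3 = 4
y_4 = S_3(1) = 1
t_q=17/2 is in segment 3 (τ=1/2); S_3(τ)=8715/3296

y_0=-5 y_1=1 y_2=5 y_3=4 y_4=1
S(17/2) = 8715/3296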